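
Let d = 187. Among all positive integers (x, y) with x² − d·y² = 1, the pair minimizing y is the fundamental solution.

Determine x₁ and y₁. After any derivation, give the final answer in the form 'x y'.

1682 123

d=187: √d = [13; 1,2,13,2,1,26] (ℓ=6, even), read p_5/q_5
k=0  a_k=13  p_k/q_k = 13/1
k=1  a_k=1  p_k/q_k = 14/1
k=2  a_k=2  p_k/q_k = 41/3
k=3  a_k=13  p_k/q_k = 547/40
k=4  a_k=2  p_k/q_k = 1135/83
k=5  a_k=1  p_k/q_k = 1682/123
fundamental: x₁=1682, y₁=123  (since 2829124 − 187·15129 = 1)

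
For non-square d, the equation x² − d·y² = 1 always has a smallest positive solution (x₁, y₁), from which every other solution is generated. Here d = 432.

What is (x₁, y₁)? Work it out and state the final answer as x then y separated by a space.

[20; 1,3,1,1,1,3,1,40] for √432; ℓ=8 ⇒ convergent index 7
k=0  a_k=20  p_k/q_k = 20/1
…
k=3  a_k=1  p_k/q_k = 104/5
k=4  a_k=1  p_k/q_k = 187/9
…
k=6  a_k=3  p_k/q_k = 1060/51
k=7  a_k=1  p_k/q_k = 1351/65
fundamental: x₁=1351, y₁=65  (since 1825201 − 432·4225 = 1)

1351 65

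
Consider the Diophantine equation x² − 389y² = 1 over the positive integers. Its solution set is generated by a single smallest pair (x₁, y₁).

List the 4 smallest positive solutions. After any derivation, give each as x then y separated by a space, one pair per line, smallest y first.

√389 = [19; 1,2,1,1,1,1,2,1,38, …], period ℓ=9 (odd) → k=17
i=0: a=19 ⇒ p=19, q=1
i=1: a=1 ⇒ p=20, q=1
i=2: a=2 ⇒ p=59, q=3
…
i=6: a=1 ⇒ p=355, q=18
i=7: a=2 ⇒ p=927, q=47
…
i=9: a=38 ⇒ p=49643, q=2517
…
i=11: a=2 ⇒ p=151493, q=7681
…
i=14: a=1 ⇒ p=556329, q=28207
…
i=16: a=2 ⇒ p=2376809, q=120509
i=17: a=1 ⇒ p=3287049, q=166660
(x₁, y₁) = (3287049, 166660);  3287049² − 389·166660² = 1 ✓
(3287049+166660√389)^2 = 21609382256801 + 1095639172680√389
(3287049+166660√389)^3 = 142062196675667653449 + 7202839293837075980√389
(3287049+166660√389)^4 = 933930803041091759821507201 + 47352171395934637886793360√389

3287049 166660
21609382256801 1095639172680
142062196675667653449 7202839293837075980
933930803041091759821507201 47352171395934637886793360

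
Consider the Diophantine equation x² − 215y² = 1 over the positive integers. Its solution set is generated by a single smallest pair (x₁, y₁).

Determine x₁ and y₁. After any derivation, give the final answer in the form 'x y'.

44 3

√215 → a₀=14, period (1,1,1,28); ℓ=4 even so k=3
i=0: a=14 ⇒ p=14, q=1
i=1: a=1 ⇒ p=15, q=1
i=2: a=1 ⇒ p=29, q=2
i=3: a=1 ⇒ p=44, q=3
→ (44, 3).  Check: 44²=1936, 215·3²=1935, difference 1.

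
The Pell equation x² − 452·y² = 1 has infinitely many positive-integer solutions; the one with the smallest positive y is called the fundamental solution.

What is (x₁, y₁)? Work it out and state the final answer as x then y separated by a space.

1204353 56648

d=452: √d = [21; 3,1,5,3,10,3,5,1,3,42] (ℓ=10, even), read p_9/q_9
i=0: a=21 ⇒ p=21, q=1
…
i=4: a=3 ⇒ p=1552, q=73
…
i=6: a=3 ⇒ p=49579, q=2332
…
i=8: a=1 ⇒ p=313483, q=14745
i=9: a=3 ⇒ p=1204353, q=56648
fundamental: x₁=1204353, y₁=56648  (since 1450466148609 − 452·3208995904 = 1)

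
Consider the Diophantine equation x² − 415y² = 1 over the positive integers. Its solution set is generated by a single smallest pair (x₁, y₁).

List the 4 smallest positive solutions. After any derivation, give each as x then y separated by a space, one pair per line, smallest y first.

√415 → a₀=20, period (2,1,2,4,6,…,1,2,40); ℓ=16 even so k=15
step 0: (20, 1)  from 20·(1,0) + (0,1)
step 1: (41, 2)  from 2·(20,1) + (1,0)
step 2: (61, 3)  from 1·(41,2) + (20,1)
step 3: (163, 8)  from 2·(61,3) + (41,2)
step 4: (713, 35)  from 4·(163,8) + (61,3)
…
step 6: (5154, 253)  from 1·(4441,218) + (713,35)
step 7: (9595, 471)  from 1·(5154,253) + (4441,218)
step 8: (33939, 1666)  from 3·(9595,471) + (5154,253)
step 9: (43534, 2137)  from 1·(33939,1666) + (9595,471)
step 10: (77473, 3803)  from 1·(43534,2137) + (33939,1666)
step 11: (508372, 24955)  from 6·(77473,3803) + (43534,2137)
step 12: (2110961, 103623)  from 4·(508372,24955) + (77473,3803)
step 13: (4730294, 232201)  from 2·(2110961,103623) + (508372,24955)
step 14: (6841255, 335824)  from 1·(4730294,232201) + (2110961,103623)
step 15: (18412804, 903849)  from 2·(6841255,335824) + (4730294,232201)
fundamental: x₁=18412804, y₁=903849  (since 339031351142416 − 415·816943014801 = 1)
(18412804+903849√415)^2 = 678062702284831 + 33284788965192√415
(18412804+903849√415)^3 = 24970071273761872339444 + 1225732590794885332887√415
(18412804+903849√415)^4 = 919538056459614718055705397121 + 45138347901436822389057205104√415

18412804 903849
678062702284831 33284788965192
24970071273761872339444 1225732590794885332887
919538056459614718055705397121 45138347901436822389057205104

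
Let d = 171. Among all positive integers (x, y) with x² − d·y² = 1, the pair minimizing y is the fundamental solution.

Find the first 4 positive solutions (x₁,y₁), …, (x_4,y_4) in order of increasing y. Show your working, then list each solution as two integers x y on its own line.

170 13
57799 4420
19651490 1502787
6681448801 510943160

√171 → a₀=13, period (13,26); ℓ=2 even so k=1
i=0: a=13 ⇒ p=13, q=1
i=1: a=13 ⇒ p=170, q=13
→ (170, 13).  Check: 170²=28900, 171·13²=28899, difference 1.
(170+13√171)^2 = 57799 + 4420√171
(170+13√171)^3 = 19651490 + 1502787√171
(170+13√171)^4 = 6681448801 + 510943160√171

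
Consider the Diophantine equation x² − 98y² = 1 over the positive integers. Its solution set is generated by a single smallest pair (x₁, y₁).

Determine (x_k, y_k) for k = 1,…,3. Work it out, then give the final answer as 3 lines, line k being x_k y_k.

99 10
19601 1980
3880899 392030

d=98: √d = [9; 1,8,1,18] (ℓ=4, even), read p_3/q_3
a_0=9:  p_0=9·1+0=9,  q_0=9·0+1=1
a_1=1:  p_1=1·9+1=10,  q_1=1·1+0=1
a_2=8:  p_2=8·10+9=89,  q_2=8·1+1=9
a_3=1:  p_3=1·89+10=99,  q_3=1·9+1=10
(x₁, y₁) = (99, 10);  99² − 98·10² = 1 ✓
k=2:  x_2 = 99·99+98·10·10 = 19601,  y_2 = 99·10+10·99 = 1980
k=3:  x_3 = 99·19601+98·10·1980 = 3880899,  y_3 = 99·1980+10·19601 = 392030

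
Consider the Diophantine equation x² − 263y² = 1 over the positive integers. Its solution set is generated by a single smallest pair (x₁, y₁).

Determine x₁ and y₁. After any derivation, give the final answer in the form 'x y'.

[16; 4,1,1,1,1,15,1,1,1,1,4,32] for √263; ℓ=12 ⇒ convergent index 11
i=0: a=16 ⇒ p=16, q=1
…
i=5: a=1 ⇒ p=373, q=23
i=6: a=15 ⇒ p=5822, q=359
…
i=9: a=1 ⇒ p=18212, q=1123
i=10: a=1 ⇒ p=30229, q=1864
i=11: a=4 ⇒ p=139128, q=8579
fundamental: x₁=139128, y₁=8579  (since 19356600384 − 263·73599241 = 1)

139128 8579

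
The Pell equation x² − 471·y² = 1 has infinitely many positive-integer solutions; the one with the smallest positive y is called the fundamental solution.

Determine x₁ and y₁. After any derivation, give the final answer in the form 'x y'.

√471 → a₀=21, period (1,2,2,1,3,…,2,1,42); ℓ=14 even so k=13
step 0: (21, 1)  from 21·(1,0) + (0,1)
step 1: (22, 1)  from 1·(21,1) + (1,0)
step 2: (65, 3)  from 2·(22,1) + (21,1)
…
step 5: (803, 37)  from 3·(217,10) + (152,7)
step 6: (3429, 158)  from 4·(803,37) + (217,10)
step 7: (48809, 2249)  from 14·(3429,158) + (803,37)
step 8: (198665, 9154)  from 4·(48809,2249) + (3429,158)
step 9: (644804, 29711)  from 3·(198665,9154) + (48809,2249)
…
step 11: (2331742, 107441)  from 2·(843469,38865) + (644804,29711)
step 12: (5506953, 253747)  from 2·(2331742,107441) + (843469,38865)
step 13: (7838695, 361188)  from 1·(5506953,253747) + (2331742,107441)
fundamental: x₁=7838695, y₁=361188  (since 61445139303025 − 471·130456771344 = 1)

7838695 361188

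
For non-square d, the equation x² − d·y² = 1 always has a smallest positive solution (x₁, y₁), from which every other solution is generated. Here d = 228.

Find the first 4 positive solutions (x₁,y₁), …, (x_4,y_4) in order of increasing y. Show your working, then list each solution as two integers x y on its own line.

√228 → a₀=15, period (10,30); ℓ=2 even so k=1
i=0: a=15 ⇒ p=15, q=1
i=1: a=10 ⇒ p=151, q=10
→ (151, 10).  Check: 151²=22801, 228·10²=22800, difference 1.
(x_2, y_2) = (151·151 + 228·10·10, 151·10 + 10·151) = (45601, 3020)
(x_3, y_3) = (151·45601 + 228·10·3020, 151·3020 + 10·45601) = (13771351, 912030)
(x_4, y_4) = (151·13771351 + 228·10·912030, 151·912030 + 10·13771351) = (4158902401, 275430040)

151 10
45601 3020
13771351 912030
4158902401 275430040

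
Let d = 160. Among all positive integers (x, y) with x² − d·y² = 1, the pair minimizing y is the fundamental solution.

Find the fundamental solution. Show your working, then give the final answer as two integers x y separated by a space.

[12; 1,1,1,5,1,1,1,24] for √160; ℓ=8 ⇒ convergent index 7
i=0: a=12 ⇒ p=12, q=1
…
i=2: a=1 ⇒ p=25, q=2
i=3: a=1 ⇒ p=38, q=3
i=4: a=5 ⇒ p=215, q=17
…
i=6: a=1 ⇒ p=468, q=37
i=7: a=1 ⇒ p=721, q=57
→ (721, 57).  Check: 721²=519841, 160·57²=519840, difference 1.

721 57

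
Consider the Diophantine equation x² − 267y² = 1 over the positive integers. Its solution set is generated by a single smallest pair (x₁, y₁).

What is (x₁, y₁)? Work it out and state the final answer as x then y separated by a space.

d=267: √d = [16; 2,1,15,1,2,32] (ℓ=6, even), read p_5/q_5
k=0  a_k=16  p_k/q_k = 16/1
k=1  a_k=2  p_k/q_k = 33/2
k=2  a_k=1  p_k/q_k = 49/3
k=3  a_k=15  p_k/q_k = 768/47
k=4  a_k=1  p_k/q_k = 817/50
k=5  a_k=2  p_k/q_k = 2402/147
→ (2402, 147).  Check: 2402²=5769604, 267·147²=5769603, difference 1.

2402 147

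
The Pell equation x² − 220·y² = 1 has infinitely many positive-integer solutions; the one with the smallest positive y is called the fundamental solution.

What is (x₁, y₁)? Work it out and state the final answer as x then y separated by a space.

√220 = [14; 1,4,1,28, …], period ℓ=4 (even) → k=3
i=0: a=14 ⇒ p=14, q=1
i=1: a=1 ⇒ p=15, q=1
i=2: a=4 ⇒ p=74, q=5
i=3: a=1 ⇒ p=89, q=6
(x₁, y₁) = (89, 6);  89² − 220·6² = 1 ✓

89 6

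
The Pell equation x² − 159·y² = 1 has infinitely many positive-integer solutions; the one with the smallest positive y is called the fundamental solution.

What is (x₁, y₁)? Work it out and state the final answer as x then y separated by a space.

1324 105

√159 → a₀=12, period (1,1,1,1,3,1,1,1,1,24); ℓ=10 even so k=9
i=0: a=12 ⇒ p=12, q=1
i=1: a=1 ⇒ p=13, q=1
i=2: a=1 ⇒ p=25, q=2
i=3: a=1 ⇒ p=38, q=3
i=4: a=1 ⇒ p=63, q=5
i=5: a=3 ⇒ p=227, q=18
i=6: a=1 ⇒ p=290, q=23
i=7: a=1 ⇒ p=517, q=41
i=8: a=1 ⇒ p=807, q=64
i=9: a=1 ⇒ p=1324, q=105
(x₁, y₁) = (1324, 105);  1324² − 159·105² = 1 ✓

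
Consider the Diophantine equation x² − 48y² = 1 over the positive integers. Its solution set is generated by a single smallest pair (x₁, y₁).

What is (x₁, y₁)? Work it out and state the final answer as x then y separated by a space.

d=48: √d = [6; 1,12] (ℓ=2, even), read p_1/q_1
k=0  a_k=6  p_k/q_k = 6/1
k=1  a_k=1  p_k/q_k = 7/1
fundamental: x₁=7, y₁=1  (since 49 − 48·1 = 1)

7 1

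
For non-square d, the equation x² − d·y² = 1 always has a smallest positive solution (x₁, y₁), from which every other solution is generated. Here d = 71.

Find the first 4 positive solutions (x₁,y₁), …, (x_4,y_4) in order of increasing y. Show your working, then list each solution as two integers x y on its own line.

[8; 2,2,1,7,1,2,2,16] for √71; ℓ=8 ⇒ convergent index 7
a_0=8:  p_0=8·1+0=8,  q_0=8·0+1=1
a_1=2:  p_1=2·8+1=17,  q_1=2·1+0=2
a_2=2:  p_2=2·17+8=42,  q_2=2·2+1=5
…
a_6=2:  p_6=2·514+455=1483,  q_6=2·61+54=176
a_7=2:  p_7=2·1483+514=3480,  q_7=2·176+61=413
fundamental: x₁=3480, y₁=413  (since 12110400 − 71·170569 = 1)
(x_2, y_2) = (3480·3480 + 71·413·413, 3480·413 + 413·3480) = (24220799, 2874480)
(x_3, y_3) = (3480·24220799 + 71·413·2874480, 3480·2874480 + 413·24220799) = (168576757560, 20006380387)
(x_4, y_4) = (3480·168576757560 + 71·413·20006380387, 3480·20006380387 + 413·168576757560) = (1173294208396801, 139244404619040)

3480 413
24220799 2874480
168576757560 20006380387
1173294208396801 139244404619040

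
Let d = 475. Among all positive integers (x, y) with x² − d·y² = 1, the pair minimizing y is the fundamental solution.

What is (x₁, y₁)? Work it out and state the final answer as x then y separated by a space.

57799 2652

d=475: √d = [21; 1,3,1,6,2,6,1,3,1,42] (ℓ=10, even), read p_9/q_9
i=0: a=21 ⇒ p=21, q=1
…
i=3: a=1 ⇒ p=109, q=5
…
i=5: a=2 ⇒ p=1591, q=73
i=6: a=6 ⇒ p=10287, q=472
i=7: a=1 ⇒ p=11878, q=545
i=8: a=3 ⇒ p=45921, q=2107
i=9: a=1 ⇒ p=57799, q=2652
fundamental: x₁=57799, y₁=2652  (since 3340724401 − 475·7033104 = 1)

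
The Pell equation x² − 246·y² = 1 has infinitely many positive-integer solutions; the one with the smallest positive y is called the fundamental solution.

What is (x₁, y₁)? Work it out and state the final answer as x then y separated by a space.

d=246: √d = [15; 1,2,5,1,14,1,5,2,1,30] (ℓ=10, even), read p_9/q_9
i=0: a=15 ⇒ p=15, q=1
i=1: a=1 ⇒ p=16, q=1
i=2: a=2 ⇒ p=47, q=3
…
i=6: a=1 ⇒ p=4721, q=301
i=7: a=5 ⇒ p=28028, q=1787
i=8: a=2 ⇒ p=60777, q=3875
i=9: a=1 ⇒ p=88805, q=5662
fundamental: x₁=88805, y₁=5662  (since 7886328025 − 246·32058244 = 1)

88805 5662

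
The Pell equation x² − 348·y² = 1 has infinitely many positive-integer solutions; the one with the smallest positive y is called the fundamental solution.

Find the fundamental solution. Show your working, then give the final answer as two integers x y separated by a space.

1567 84

√348 = [18; 1,1,1,8,1,1,1,36, …], period ℓ=8 (even) → k=7
step 0: (18, 1)  from 18·(1,0) + (0,1)
step 1: (19, 1)  from 1·(18,1) + (1,0)
…
step 6: (1026, 55)  from 1·(541,29) + (485,26)
step 7: (1567, 84)  from 1·(1026,55) + (541,29)
fundamental: x₁=1567, y₁=84  (since 2455489 − 348·7056 = 1)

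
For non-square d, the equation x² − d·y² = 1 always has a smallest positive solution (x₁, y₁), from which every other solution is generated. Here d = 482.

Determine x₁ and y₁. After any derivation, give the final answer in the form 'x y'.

483 22

√482 → a₀=21, period (1,20,1,42); ℓ=4 even so k=3
step 0: (21, 1)  from 21·(1,0) + (0,1)
…
step 2: (461, 21)  from 20·(22,1) + (21,1)
step 3: (483, 22)  from 1·(461,21) + (22,1)
→ (483, 22).  Check: 483²=233289, 482·22²=233288, difference 1.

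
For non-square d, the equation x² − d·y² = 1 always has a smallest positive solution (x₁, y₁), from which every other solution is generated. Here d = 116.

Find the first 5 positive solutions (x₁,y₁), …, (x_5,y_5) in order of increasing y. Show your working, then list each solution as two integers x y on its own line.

√116 → a₀=10, period (1,3,2,1,4,1,2,3,1,20); ℓ=10 even so k=9
a_0=10:  p_0=10·1+0=10,  q_0=10·0+1=1
…
a_3=2:  p_3=2·43+11=97,  q_3=2·4+1=9
a_4=1:  p_4=1·97+43=140,  q_4=1·9+4=13
a_5=4:  p_5=4·140+97=657,  q_5=4·13+9=61
a_6=1:  p_6=1·657+140=797,  q_6=1·61+13=74
a_7=2:  p_7=2·797+657=2251,  q_7=2·74+61=209
a_8=3:  p_8=3·2251+797=7550,  q_8=3·209+74=701
a_9=1:  p_9=1·7550+2251=9801,  q_9=1·701+209=910
(x₁, y₁) = (9801, 910);  9801² − 116·910² = 1 ✓
(x_2, y_2) = (9801·9801 + 116·910·910, 9801·910 + 910·9801) = (192119201, 17837820)
(x_3, y_3) = (9801·192119201 + 116·910·17837820, 9801·17837820 + 910·192119201) = (3765920568201, 349656946730)
(x_4, y_4) = (9801·3765920568201 + 116·910·349656946730, 9801·349656946730 + 910·3765920568201) = (73819574785756801, 6853975451963640)
(x_5, y_5) = (9801·73819574785756801 + 116·910·6853975451963640, 9801·6853975451963640 + 910·73819574785756801) = (1447011301184484245001, 134351626459734324550)

9801 910
192119201 17837820
3765920568201 349656946730
73819574785756801 6853975451963640
1447011301184484245001 134351626459734324550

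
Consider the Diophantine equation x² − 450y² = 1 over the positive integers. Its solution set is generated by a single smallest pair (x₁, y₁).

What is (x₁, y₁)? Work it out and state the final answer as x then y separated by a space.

√450 → a₀=21, period (4,1,2,4,2,1,4,42); ℓ=8 even so k=7
i=0: a=21 ⇒ p=21, q=1
i=1: a=4 ⇒ p=85, q=4
i=2: a=1 ⇒ p=106, q=5
i=3: a=2 ⇒ p=297, q=14
i=4: a=4 ⇒ p=1294, q=61
i=5: a=2 ⇒ p=2885, q=136
i=6: a=1 ⇒ p=4179, q=197
i=7: a=4 ⇒ p=19601, q=924
fundamental: x₁=19601, y₁=924  (since 384199201 − 450·853776 = 1)

19601 924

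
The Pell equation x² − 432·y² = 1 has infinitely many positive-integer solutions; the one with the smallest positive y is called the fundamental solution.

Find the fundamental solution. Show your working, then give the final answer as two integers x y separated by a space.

1351 65

√432 = [20; 1,3,1,1,1,3,1,40, …], period ℓ=8 (even) → k=7
k=0  a_k=20  p_k/q_k = 20/1
k=1  a_k=1  p_k/q_k = 21/1
k=2  a_k=3  p_k/q_k = 83/4
…
k=4  a_k=1  p_k/q_k = 187/9
…
k=6  a_k=3  p_k/q_k = 1060/51
k=7  a_k=1  p_k/q_k = 1351/65
→ (1351, 65).  Check: 1351²=1825201, 432·65²=1825200, difference 1.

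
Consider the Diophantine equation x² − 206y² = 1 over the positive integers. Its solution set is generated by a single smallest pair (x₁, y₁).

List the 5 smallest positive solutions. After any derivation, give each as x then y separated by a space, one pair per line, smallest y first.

√206 → a₀=14, period (2,1,5,14,5,1,2,28); ℓ=8 even so k=7
step 0: (14, 1)  from 14·(1,0) + (0,1)
…
step 3: (244, 17)  from 5·(43,3) + (29,2)
…
step 6: (20998, 1463)  from 1·(17539,1222) + (3459,241)
step 7: (59535, 4148)  from 2·(20998,1463) + (17539,1222)
(x₁, y₁) = (59535, 4148);  59535² − 206·4148² = 1 ✓
(x_2, y_2) = (59535·59535 + 206·4148·4148, 59535·4148 + 4148·59535) = (7088832449, 493902360)
(x_3, y_3) = (59535·7088832449 + 206·4148·493902360, 59535·493902360 + 4148·7088832449) = (844067279642895, 58808954001052)
(x_4, y_4) = (59535·844067279642895 + 206·4148·58808954001052, 59535·58808954001052 + 4148·844067279642895) = (100503090979990675201, 7002382152411359280)
(x_5, y_5) = (59535·100503090979990675201 + 206·4148·7002382152411359280, 59535·7002382152411359280 + 4148·100503090979990675201) = (11966903042143422416540175, 833773642828811595468548)

59535 4148
7088832449 493902360
844067279642895 58808954001052
100503090979990675201 7002382152411359280
11966903042143422416540175 833773642828811595468548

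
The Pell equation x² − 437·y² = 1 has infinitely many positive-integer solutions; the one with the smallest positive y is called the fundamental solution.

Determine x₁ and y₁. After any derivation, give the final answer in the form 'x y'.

√437 → a₀=20, period (1,9,2,9,1,40); ℓ=6 even so k=5
step 0: (20, 1)  from 20·(1,0) + (0,1)
…
step 4: (4160, 199)  from 9·(439,21) + (209,10)
step 5: (4599, 220)  from 1·(4160,199) + (439,21)
→ (4599, 220).  Check: 4599²=21150801, 437·220²=21150800, difference 1.

4599 220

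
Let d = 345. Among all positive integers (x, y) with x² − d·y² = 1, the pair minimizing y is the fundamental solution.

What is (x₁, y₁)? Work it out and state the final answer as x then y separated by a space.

6761 364

√345 → a₀=18, period (1,1,2,1,6,1,2,1,1,36); ℓ=10 even so k=9
k=0  a_k=18  p_k/q_k = 18/1
…
k=3  a_k=2  p_k/q_k = 93/5
k=4  a_k=1  p_k/q_k = 130/7
k=5  a_k=6  p_k/q_k = 873/47
k=6  a_k=1  p_k/q_k = 1003/54
…
k=8  a_k=1  p_k/q_k = 3882/209
k=9  a_k=1  p_k/q_k = 6761/364
(x₁, y₁) = (6761, 364);  6761² − 345·364² = 1 ✓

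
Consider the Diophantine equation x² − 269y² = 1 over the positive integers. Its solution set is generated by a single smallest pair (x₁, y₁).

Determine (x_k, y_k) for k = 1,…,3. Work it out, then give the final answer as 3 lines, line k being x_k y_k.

13449 820
361751201 22056360
9730383791049 593271970460

d=269: √d = [16; 2,2,32] (ℓ=3, odd), read p_5/q_5
i=0: a=16 ⇒ p=16, q=1
i=1: a=2 ⇒ p=33, q=2
i=2: a=2 ⇒ p=82, q=5
i=3: a=32 ⇒ p=2657, q=162
i=4: a=2 ⇒ p=5396, q=329
i=5: a=2 ⇒ p=13449, q=820
(x₁, y₁) = (13449, 820);  13449² − 269·820² = 1 ✓
n=2: (13449,820)∘(13449,820) = (13449·13449+269·820·820, 13449·820+820·13449) = (361751201,22056360)
n=3: (361751201,22056360)∘(13449,820) = (13449·361751201+269·820·22056360, 13449·22056360+820·361751201) = (9730383791049,593271970460)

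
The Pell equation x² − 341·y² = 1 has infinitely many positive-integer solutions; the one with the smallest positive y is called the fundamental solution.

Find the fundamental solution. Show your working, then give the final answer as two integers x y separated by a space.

10626551 575460

√341 → a₀=18, period (2,6,1,8,2,…,6,2,36); ℓ=14 even so k=13
k=0  a_k=18  p_k/q_k = 18/1
…
k=8  a_k=1  p_k/q_k = 28124/1523
k=9  a_k=2  p_k/q_k = 76727/4155
…
k=11  a_k=1  p_k/q_k = 718667/38918
k=12  a_k=6  p_k/q_k = 4953942/268271
k=13  a_k=2  p_k/q_k = 10626551/575460
fundamental: x₁=10626551, y₁=575460  (since 112923586155601 − 341·331154211600 = 1)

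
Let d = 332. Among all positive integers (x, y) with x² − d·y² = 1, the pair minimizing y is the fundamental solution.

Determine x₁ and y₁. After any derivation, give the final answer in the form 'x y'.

13447 738

√332 → a₀=18, period (4,1,1,8,1,1,4,36); ℓ=8 even so k=7
i=0: a=18 ⇒ p=18, q=1
i=1: a=4 ⇒ p=73, q=4
i=2: a=1 ⇒ p=91, q=5
i=3: a=1 ⇒ p=164, q=9
…
i=5: a=1 ⇒ p=1567, q=86
i=6: a=1 ⇒ p=2970, q=163
i=7: a=4 ⇒ p=13447, q=738
→ (13447, 738).  Check: 13447²=180821809, 332·738²=180821808, difference 1.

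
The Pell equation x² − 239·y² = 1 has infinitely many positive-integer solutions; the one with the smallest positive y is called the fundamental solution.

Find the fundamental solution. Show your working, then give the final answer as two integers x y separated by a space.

√239 → a₀=15, period (2,5,1,2,4,15,4,2,1,5,2,30); ℓ=12 even so k=11
a_0=15:  p_0=15·1+0=15,  q_0=15·0+1=1
a_1=2:  p_1=2·15+1=31,  q_1=2·1+0=2
a_2=5:  p_2=5·31+15=170,  q_2=5·2+1=11
a_3=1:  p_3=1·170+31=201,  q_3=1·11+2=13
…
a_10=5:  p_10=5·500258+346141=2847431,  q_10=5·32359+22390=184185
a_11=2:  p_11=2·2847431+500258=6195120,  q_11=2·184185+32359=400729
→ (6195120, 400729).  Check: 6195120²=38379511814400, 239·400729²=38379511814399, difference 1.

6195120 400729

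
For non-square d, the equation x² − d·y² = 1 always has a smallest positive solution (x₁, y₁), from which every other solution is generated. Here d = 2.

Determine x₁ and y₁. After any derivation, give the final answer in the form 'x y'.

d=2: √d = [1; 2] (ℓ=1, odd), read p_1/q_1
k=0  a_k=1  p_k/q_k = 1/1
k=1  a_k=2  p_k/q_k = 3/2
fundamental: x₁=3, y₁=2  (since 9 − 2·4 = 1)

3 2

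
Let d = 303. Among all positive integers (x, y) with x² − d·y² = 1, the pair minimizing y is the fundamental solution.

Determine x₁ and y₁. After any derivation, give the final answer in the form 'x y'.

2524 145

[17; 2,2,5,2,2,34] for √303; ℓ=6 ⇒ convergent index 5
a_0=17:  p_0=17·1+0=17,  q_0=17·0+1=1
a_1=2:  p_1=2·17+1=35,  q_1=2·1+0=2
a_2=2:  p_2=2·35+17=87,  q_2=2·2+1=5
…
a_4=2:  p_4=2·470+87=1027,  q_4=2·27+5=59
a_5=2:  p_5=2·1027+470=2524,  q_5=2·59+27=145
→ (2524, 145).  Check: 2524²=6370576, 303·145²=6370575, difference 1.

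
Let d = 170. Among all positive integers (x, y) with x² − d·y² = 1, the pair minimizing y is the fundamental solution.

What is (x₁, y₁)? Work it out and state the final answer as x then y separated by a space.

339 26

d=170: √d = [13; 26] (ℓ=1, odd), read p_1/q_1
k=0  a_k=13  p_k/q_k = 13/1
k=1  a_k=26  p_k/q_k = 339/26
(x₁, y₁) = (339, 26);  339² − 170·26² = 1 ✓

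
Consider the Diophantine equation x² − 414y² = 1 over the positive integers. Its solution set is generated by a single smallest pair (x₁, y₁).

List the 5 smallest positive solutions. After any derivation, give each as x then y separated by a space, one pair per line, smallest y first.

√414 → a₀=20, period (2,1,7,2,7,1,2,40); ℓ=8 even so k=7
step 0: (20, 1)  from 20·(1,0) + (0,1)
…
step 4: (997, 49)  from 2·(468,23) + (61,3)
step 5: (7447, 366)  from 7·(997,49) + (468,23)
step 6: (8444, 415)  from 1·(7447,366) + (997,49)
step 7: (24335, 1196)  from 2·(8444,415) + (7447,366)
(x₁, y₁) = (24335, 1196);  24335² − 414·1196² = 1 ✓
(24335+1196√414)^2 = 1184384449 + 58209320√414
(24335+1196√414)^3 = 57643991108495 + 2833047603204√414
(24335+1196√414)^4 = 2805533046066067201 + 137884426789729360√414
(24335+1196√414)^5 = 136545293294391499564175 + 6710835049023080347996√414

24335 1196
1184384449 58209320
57643991108495 2833047603204
2805533046066067201 137884426789729360
136545293294391499564175 6710835049023080347996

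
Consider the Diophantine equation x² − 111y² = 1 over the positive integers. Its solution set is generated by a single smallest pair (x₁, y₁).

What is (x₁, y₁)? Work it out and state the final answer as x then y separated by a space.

d=111: √d = [10; 1,1,6,1,1,20] (ℓ=6, even), read p_5/q_5
k=0  a_k=10  p_k/q_k = 10/1
…
k=2  a_k=1  p_k/q_k = 21/2
…
k=4  a_k=1  p_k/q_k = 158/15
k=5  a_k=1  p_k/q_k = 295/28
fundamental: x₁=295, y₁=28  (since 87025 − 111·784 = 1)

295 28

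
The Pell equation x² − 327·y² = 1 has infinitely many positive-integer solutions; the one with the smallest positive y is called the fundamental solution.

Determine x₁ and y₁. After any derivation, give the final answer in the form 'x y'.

217 12

[18; 12,36] for √327; ℓ=2 ⇒ convergent index 1
a_0=18:  p_0=18·1+0=18,  q_0=18·0+1=1
a_1=12:  p_1=12·18+1=217,  q_1=12·1+0=12
(x₁, y₁) = (217, 12);  217² − 327·12² = 1 ✓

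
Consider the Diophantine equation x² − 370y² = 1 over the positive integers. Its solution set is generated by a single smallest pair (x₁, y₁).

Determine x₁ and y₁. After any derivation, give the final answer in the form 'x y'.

213859 11118

√370 → a₀=19, period (4,4,38); ℓ=3 odd so k=5
step 0: (19, 1)  from 19·(1,0) + (0,1)
step 1: (77, 4)  from 4·(19,1) + (1,0)
step 2: (327, 17)  from 4·(77,4) + (19,1)
step 3: (12503, 650)  from 38·(327,17) + (77,4)
step 4: (50339, 2617)  from 4·(12503,650) + (327,17)
step 5: (213859, 11118)  from 4·(50339,2617) + (12503,650)
fundamental: x₁=213859, y₁=11118  (since 45735671881 − 370·123609924 = 1)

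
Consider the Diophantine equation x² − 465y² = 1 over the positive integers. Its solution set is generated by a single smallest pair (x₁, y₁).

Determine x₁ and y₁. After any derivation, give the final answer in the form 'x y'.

15871 736

d=465: √d = [21; 1,1,3,2,2,2,3,1,1,42] (ℓ=10, even), read p_9/q_9
k=0  a_k=21  p_k/q_k = 21/1
k=1  a_k=1  p_k/q_k = 22/1
…
k=3  a_k=3  p_k/q_k = 151/7
k=4  a_k=2  p_k/q_k = 345/16
…
k=7  a_k=3  p_k/q_k = 6922/321
k=8  a_k=1  p_k/q_k = 8949/415
k=9  a_k=1  p_k/q_k = 15871/736
(x₁, y₁) = (15871, 736);  15871² − 465·736² = 1 ✓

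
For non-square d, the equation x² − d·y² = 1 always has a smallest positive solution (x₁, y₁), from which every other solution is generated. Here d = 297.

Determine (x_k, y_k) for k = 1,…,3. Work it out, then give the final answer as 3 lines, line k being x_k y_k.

√297 → a₀=17, period (4,3,1,1,2,1,1,3,4,34); ℓ=10 even so k=9
k=0  a_k=17  p_k/q_k = 17/1
…
k=2  a_k=3  p_k/q_k = 224/13
k=3  a_k=1  p_k/q_k = 293/17
…
k=5  a_k=2  p_k/q_k = 1327/77
k=6  a_k=1  p_k/q_k = 1844/107
…
k=8  a_k=3  p_k/q_k = 11357/659
k=9  a_k=4  p_k/q_k = 48599/2820
→ (48599, 2820).  Check: 48599²=2361862801, 297·2820²=2361862800, difference 1.
n=2: (48599,2820)∘(48599,2820) = (48599·48599+297·2820·2820, 48599·2820+2820·48599) = (4723725601,274098360)
n=3: (4723725601,274098360)∘(48599,2820) = (48599·4723725601+297·2820·274098360, 48599·274098360+2820·4723725601) = (459136680917399,26641812392460)

48599 2820
4723725601 274098360
459136680917399 26641812392460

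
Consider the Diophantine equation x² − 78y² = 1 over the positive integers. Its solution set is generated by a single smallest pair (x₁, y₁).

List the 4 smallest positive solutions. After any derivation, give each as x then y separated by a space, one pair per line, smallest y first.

√78 = [8; 1,4,1,16, …], period ℓ=4 (even) → k=3
i=0: a=8 ⇒ p=8, q=1
i=1: a=1 ⇒ p=9, q=1
i=2: a=4 ⇒ p=44, q=5
i=3: a=1 ⇒ p=53, q=6
→ (53, 6).  Check: 53²=2809, 78·6²=2808, difference 1.
(x_2, y_2) = (53·53 + 78·6·6, 53·6 + 6·53) = (5617, 636)
(x_3, y_3) = (53·5617 + 78·6·636, 53·636 + 6·5617) = (595349, 67410)
(x_4, y_4) = (53·595349 + 78·6·67410, 53·67410 + 6·595349) = (63101377, 7144824)

53 6
5617 636
595349 67410
63101377 7144824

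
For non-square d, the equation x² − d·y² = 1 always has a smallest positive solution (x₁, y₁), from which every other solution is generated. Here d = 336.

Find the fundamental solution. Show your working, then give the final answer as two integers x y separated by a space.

[18; 3,36] for √336; ℓ=2 ⇒ convergent index 1
k=0  a_k=18  p_k/q_k = 18/1
k=1  a_k=3  p_k/q_k = 55/3
fundamental: x₁=55, y₁=3  (since 3025 − 336·9 = 1)

55 3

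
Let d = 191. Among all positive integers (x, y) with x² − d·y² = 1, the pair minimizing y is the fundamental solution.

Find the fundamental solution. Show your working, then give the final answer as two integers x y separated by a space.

[13; 1,4,1,1,3,…,4,1,26] for √191; ℓ=16 ⇒ convergent index 15
step 0: (13, 1)  from 13·(1,0) + (0,1)
step 1: (14, 1)  from 1·(13,1) + (1,0)
…
step 4: (152, 11)  from 1·(83,6) + (69,5)
…
step 6: (1230, 89)  from 2·(539,39) + (152,11)
…
step 8: (40217, 2910)  from 13·(2999,217) + (1230,89)
step 9: (83433, 6037)  from 2·(40217,2910) + (2999,217)
step 10: (207083, 14984)  from 2·(83433,6037) + (40217,2910)
…
step 12: (911765, 65973)  from 1·(704682,50989) + (207083,14984)
step 13: (1616447, 116962)  from 1·(911765,65973) + (704682,50989)
step 14: (7377553, 533821)  from 4·(1616447,116962) + (911765,65973)
step 15: (8994000, 650783)  from 1·(7377553,533821) + (1616447,116962)
fundamental: x₁=8994000, y₁=650783  (since 80892036000000 − 191·423518513089 = 1)

8994000 650783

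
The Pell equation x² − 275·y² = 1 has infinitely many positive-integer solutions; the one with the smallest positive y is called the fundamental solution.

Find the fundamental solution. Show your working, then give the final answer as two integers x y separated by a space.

√275 → a₀=16, period (1,1,2,1,1,32); ℓ=6 even so k=5
k=0  a_k=16  p_k/q_k = 16/1
…
k=3  a_k=2  p_k/q_k = 83/5
k=4  a_k=1  p_k/q_k = 116/7
k=5  a_k=1  p_k/q_k = 199/12
(x₁, y₁) = (199, 12);  199² − 275·12² = 1 ✓

199 12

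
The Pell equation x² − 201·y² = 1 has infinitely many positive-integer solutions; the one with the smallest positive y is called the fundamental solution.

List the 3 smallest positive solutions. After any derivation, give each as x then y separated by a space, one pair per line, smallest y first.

√201 → a₀=14, period (5,1,1,1,2,…,1,5,28); ℓ=14 even so k=13
i=0: a=14 ⇒ p=14, q=1
…
i=12: a=1 ⇒ p=91402, q=6447
i=13: a=5 ⇒ p=515095, q=36332
→ (515095, 36332).  Check: 515095²=265322859025, 201·36332²=265322859024, difference 1.
n=2: (515095,36332)∘(515095,36332) = (515095·515095+201·36332·36332, 515095·36332+36332·515095) = (530645718049,37428863080)
n=3: (530645718049,37428863080)∘(515095,36332) = (515095·530645718049+201·36332·37428863080, 515095·37428863080+36332·530645718049) = (546665912276384215,38558840456348868)

515095 36332
530645718049 37428863080
546665912276384215 38558840456348868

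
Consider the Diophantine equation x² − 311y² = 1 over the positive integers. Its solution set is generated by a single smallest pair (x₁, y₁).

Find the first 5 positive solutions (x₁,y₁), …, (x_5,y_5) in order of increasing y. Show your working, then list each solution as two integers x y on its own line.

√311 = [17; 1,1,1,2,1,…,1,1,34, …], period ℓ=16 (even) → k=15
i=0: a=17 ⇒ p=17, q=1
…
i=5: a=1 ⇒ p=194, q=11
…
i=7: a=3 ⇒ p=4109, q=233
…
i=9: a=3 ⇒ p=217583, q=12338
…
i=11: a=1 ⇒ p=1594239, q=90401
i=12: a=2 ⇒ p=4565134, q=258865
i=13: a=1 ⇒ p=6159373, q=349266
i=14: a=1 ⇒ p=10724507, q=608131
i=15: a=1 ⇒ p=16883880, q=957397
(x₁, y₁) = (16883880, 957397);  16883880² − 311·957397² = 1 ✓
k=2:  x_2 = 16883880·16883880+311·957397·957397 = 570130807708799,  y_2 = 16883880·957397+957397·16883880 = 32329152120720
k=3:  x_3 = 16883880·570130807708799+311·957397·32329152120720 = 19252040283316857636360,  y_3 = 16883880·32329152120720+957397·570130807708799 = 1091683049815963029803
k=4:  x_4 = 16883880·19252040283316857636360+311·957397·1091683049815963029803 = 650098275797375082487964044801,  y_4 = 16883880·1091683049815963029803+957397·19252040283316857636360 = 36863691222253451430108430560
k=5:  x_5 = 16883880·650098275797375082487964044801+311·957397·36863691222253451430108430560 = 21952362553539551163393489436611779400,  y_5 = 16883880·36863691222253451430108430560+957397·650098275797375082487964044801 = 1244804277907160115380508441163715797

16883880 957397
570130807708799 32329152120720
19252040283316857636360 1091683049815963029803
650098275797375082487964044801 36863691222253451430108430560
21952362553539551163393489436611779400 1244804277907160115380508441163715797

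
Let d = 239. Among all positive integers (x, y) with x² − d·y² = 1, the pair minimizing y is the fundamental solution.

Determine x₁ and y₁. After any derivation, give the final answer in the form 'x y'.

6195120 400729

[15; 2,5,1,2,4,15,4,2,1,5,2,30] for √239; ℓ=12 ⇒ convergent index 11
k=0  a_k=15  p_k/q_k = 15/1
…
k=2  a_k=5  p_k/q_k = 170/11
k=3  a_k=1  p_k/q_k = 201/13
…
k=10  a_k=5  p_k/q_k = 2847431/184185
k=11  a_k=2  p_k/q_k = 6195120/400729
(x₁, y₁) = (6195120, 400729);  6195120² − 239·400729² = 1 ✓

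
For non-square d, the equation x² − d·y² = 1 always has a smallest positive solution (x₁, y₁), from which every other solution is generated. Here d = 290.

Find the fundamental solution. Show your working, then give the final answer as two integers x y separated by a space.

579 34

√290 → a₀=17, period (34); ℓ=1 odd so k=1
k=0  a_k=17  p_k/q_k = 17/1
k=1  a_k=34  p_k/q_k = 579/34
(x₁, y₁) = (579, 34);  579² − 290·34² = 1 ✓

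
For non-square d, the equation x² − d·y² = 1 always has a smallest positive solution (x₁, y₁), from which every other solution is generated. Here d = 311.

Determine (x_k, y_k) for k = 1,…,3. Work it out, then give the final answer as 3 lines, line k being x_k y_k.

d=311: √d = [17; 1,1,1,2,1,…,1,1,34] (ℓ=16, even), read p_15/q_15
i=0: a=17 ⇒ p=17, q=1
…
i=3: a=1 ⇒ p=53, q=3
i=4: a=2 ⇒ p=141, q=8
i=5: a=1 ⇒ p=194, q=11
i=6: a=6 ⇒ p=1305, q=74
i=7: a=3 ⇒ p=4109, q=233
i=8: a=17 ⇒ p=71158, q=4035
i=9: a=3 ⇒ p=217583, q=12338
i=10: a=6 ⇒ p=1376656, q=78063
i=11: a=1 ⇒ p=1594239, q=90401
i=12: a=2 ⇒ p=4565134, q=258865
…
i=14: a=1 ⇒ p=10724507, q=608131
i=15: a=1 ⇒ p=16883880, q=957397
fundamental: x₁=16883880, y₁=957397  (since 285065403854400 − 311·916609015609 = 1)
n=2: (16883880,957397)∘(16883880,957397) = (16883880·16883880+311·957397·957397, 16883880·957397+957397·16883880) = (570130807708799,32329152120720)
n=3: (570130807708799,32329152120720)∘(16883880,957397) = (16883880·570130807708799+311·957397·32329152120720, 16883880·32329152120720+957397·570130807708799) = (19252040283316857636360,1091683049815963029803)

16883880 957397
570130807708799 32329152120720
19252040283316857636360 1091683049815963029803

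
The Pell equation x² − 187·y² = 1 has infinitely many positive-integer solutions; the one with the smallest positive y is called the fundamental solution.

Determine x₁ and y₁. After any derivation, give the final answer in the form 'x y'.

√187 = [13; 1,2,13,2,1,26, …], period ℓ=6 (even) → k=5
k=0  a_k=13  p_k/q_k = 13/1
…
k=2  a_k=2  p_k/q_k = 41/3
k=3  a_k=13  p_k/q_k = 547/40
k=4  a_k=2  p_k/q_k = 1135/83
k=5  a_k=1  p_k/q_k = 1682/123
(x₁, y₁) = (1682, 123);  1682² − 187·123² = 1 ✓

1682 123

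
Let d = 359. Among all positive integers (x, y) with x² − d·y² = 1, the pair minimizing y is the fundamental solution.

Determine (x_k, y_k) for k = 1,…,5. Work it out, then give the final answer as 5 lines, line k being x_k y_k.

360 19
259199 13680
186622920 9849581
134368243201 7091684640
96744948481800 5106003091219

√359 = [18; 1,17,1,36, …], period ℓ=4 (even) → k=3
step 0: (18, 1)  from 18·(1,0) + (0,1)
step 1: (19, 1)  from 1·(18,1) + (1,0)
step 2: (341, 18)  from 17·(19,1) + (18,1)
step 3: (360, 19)  from 1·(341,18) + (19,1)
→ (360, 19).  Check: 360²=129600, 359·19²=129599, difference 1.
(360+19√359)^2 = 259199 + 13680√359
(360+19√359)^3 = 186622920 + 9849581√359
(360+19√359)^4 = 134368243201 + 7091684640√359
(360+19√359)^5 = 96744948481800 + 5106003091219√359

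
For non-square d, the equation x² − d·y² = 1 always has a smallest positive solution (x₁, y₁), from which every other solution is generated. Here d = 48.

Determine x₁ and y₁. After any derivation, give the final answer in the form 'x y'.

√48 → a₀=6, period (1,12); ℓ=2 even so k=1
k=0  a_k=6  p_k/q_k = 6/1
k=1  a_k=1  p_k/q_k = 7/1
→ (7, 1).  Check: 7²=49, 48·1²=48, difference 1.

7 1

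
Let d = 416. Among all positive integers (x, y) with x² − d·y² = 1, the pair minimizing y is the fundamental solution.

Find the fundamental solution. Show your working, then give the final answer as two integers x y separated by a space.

d=416: √d = [20; 2,1,1,9,1,1,2,40] (ℓ=8, even), read p_7/q_7
i=0: a=20 ⇒ p=20, q=1
…
i=2: a=1 ⇒ p=61, q=3
i=3: a=1 ⇒ p=102, q=5
i=4: a=9 ⇒ p=979, q=48
i=5: a=1 ⇒ p=1081, q=53
i=6: a=1 ⇒ p=2060, q=101
i=7: a=2 ⇒ p=5201, q=255
(x₁, y₁) = (5201, 255);  5201² − 416·255² = 1 ✓

5201 255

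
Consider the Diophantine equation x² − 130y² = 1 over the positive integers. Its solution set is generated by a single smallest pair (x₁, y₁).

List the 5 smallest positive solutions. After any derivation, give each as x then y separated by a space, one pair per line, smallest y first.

d=130: √d = [11; 2,2,22] (ℓ=3, odd), read p_5/q_5
i=0: a=11 ⇒ p=11, q=1
…
i=2: a=2 ⇒ p=57, q=5
i=3: a=22 ⇒ p=1277, q=112
i=4: a=2 ⇒ p=2611, q=229
i=5: a=2 ⇒ p=6499, q=570
→ (6499, 570).  Check: 6499²=42237001, 130·570²=42237000, difference 1.
n=2: (6499,570)∘(6499,570) = (6499·6499+130·570·570, 6499·570+570·6499) = (84474001,7408860)
n=3: (84474001,7408860)∘(6499,570) = (6499·84474001+130·570·7408860, 6499·7408860+570·84474001) = (1097993058499,96300361710)
n=4: (1097993058499,96300361710)∘(6499,570) = (6499·1097993058499+130·570·96300361710, 6499·96300361710+570·1097993058499) = (14271713689896001,1251712094097720)
n=5: (14271713689896001,1251712094097720)∘(6499,570) = (6499·14271713689896001+130·570·1251712094097720, 6499·1251712094097720+570·14271713689896001) = (185503733443275162499,16269753702781802850)

6499 570
84474001 7408860
1097993058499 96300361710
14271713689896001 1251712094097720
185503733443275162499 16269753702781802850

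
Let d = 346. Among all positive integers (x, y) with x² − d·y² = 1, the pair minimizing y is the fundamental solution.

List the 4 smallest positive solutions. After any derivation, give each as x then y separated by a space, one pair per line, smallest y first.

17299 930
598510801 32176140
20707276675699 1113230090790
716430357827323201 38515534648976280

d=346: √d = [18; 1,1,1,1,36] (ℓ=5, odd), read p_9/q_9
a_0=18:  p_0=18·1+0=18,  q_0=18·0+1=1
…
a_6=1:  p_6=1·3404+93=3497,  q_6=1·183+5=188
a_7=1:  p_7=1·3497+3404=6901,  q_7=1·188+183=371
a_8=1:  p_8=1·6901+3497=10398,  q_8=1·371+188=559
a_9=1:  p_9=1·10398+6901=17299,  q_9=1·559+371=930
(x₁, y₁) = (17299, 930);  17299² − 346·930² = 1 ✓
(17299+930√346)^2 = 598510801 + 32176140√346
(17299+930√346)^3 = 20707276675699 + 1113230090790√346
(17299+930√346)^4 = 716430357827323201 + 38515534648976280√346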